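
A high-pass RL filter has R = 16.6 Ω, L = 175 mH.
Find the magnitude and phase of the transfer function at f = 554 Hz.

Step 1 — Angular frequency: ω = 2π·554 = 3481 rad/s.
Step 2 — Transfer function: H(jω) = jωL/(R + jωL).
Step 3 — Numerator jωL = j·609.2; denominator R + jωL = 16.6 + j609.2.
Step 4 — H = 0.9993 + j0.02723.
Step 5 — Magnitude: |H| = 0.9996 (-0.0 dB); phase: φ = 1.6°.

|H| = 0.9996 (-0.0 dB), φ = 1.6°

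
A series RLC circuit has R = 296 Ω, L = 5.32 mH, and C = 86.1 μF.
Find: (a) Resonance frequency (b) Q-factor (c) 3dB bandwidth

Step 1 — Resonance: ω₀ = 1/√(LC) = 1/√(0.00532·8.61e-05) = 1478 rad/s.
Step 2 — f₀ = ω₀/(2π) = 235.2 Hz.
Step 3 — Series Q: Q = ω₀L/R = 1478·0.00532/296 = 0.02656.
Step 4 — Bandwidth: Δω = ω₀/Q = 5.564e+04 rad/s; BW = Δω/(2π) = 8855 Hz.

(a) f₀ = 235.2 Hz  (b) Q = 0.02656  (c) BW = 8855 Hz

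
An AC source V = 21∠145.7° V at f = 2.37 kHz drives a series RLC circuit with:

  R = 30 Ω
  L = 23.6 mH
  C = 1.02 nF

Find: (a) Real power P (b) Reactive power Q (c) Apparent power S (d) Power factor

Step 1 — Angular frequency: ω = 2π·f = 2π·2370 = 1.489e+04 rad/s.
Step 2 — Component impedances:
  R: Z = R = 30 Ω
  L: Z = jωL = j·1.489e+04·0.0236 = 0 + j351.4 Ω
  C: Z = 1/(jωC) = -j/(ω·C) = 0 - j6.584e+04 Ω
Step 3 — Series combination: Z_total = R + L + C = 30 - j6.549e+04 Ω = 6.549e+04∠-90.0° Ω.
Step 4 — Source phasor: V = 21∠145.7° V = -17.35 + j11.83 V.
Step 5 — Current: I = V / Z = -0.0001808 - j0.0002648 A = 0.0003207∠-124.3° A.
Step 6 — Complex power: S = V·I* = 3.085e-06 - j0.006734 VA.
Step 7 — Real power: P = Re(S) = 3.085e-06 W.
Step 8 — Reactive power: Q = Im(S) = -0.006734 VAR.
Step 9 — Apparent power: |S| = 0.006734 VA.
Step 10 — Power factor: PF = P/|S| = 0.0004581 (leading).

(a) P = 3.085e-06 W  (b) Q = -0.006734 VAR  (c) S = 0.006734 VA  (d) PF = 0.0004581 (leading)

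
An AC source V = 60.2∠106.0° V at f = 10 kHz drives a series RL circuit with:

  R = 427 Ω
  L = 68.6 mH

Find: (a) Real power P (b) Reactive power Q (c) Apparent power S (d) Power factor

Step 1 — Angular frequency: ω = 2π·f = 2π·1e+04 = 6.283e+04 rad/s.
Step 2 — Component impedances:
  R: Z = R = 427 Ω
  L: Z = jωL = j·6.283e+04·0.0686 = 0 + j4310 Ω
Step 3 — Series combination: Z_total = R + L = 427 + j4310 Ω = 4331∠84.3° Ω.
Step 4 — Source phasor: V = 60.2∠106.0° V = -16.59 + j57.87 V.
Step 5 — Current: I = V / Z = 0.01292 + j0.005129 A = 0.0139∠21.7° A.
Step 6 — Complex power: S = V·I* = 0.08248 + j0.8326 VA.
Step 7 — Real power: P = Re(S) = 0.08248 W.
Step 8 — Reactive power: Q = Im(S) = 0.8326 VAR.
Step 9 — Apparent power: |S| = 0.8367 VA.
Step 10 — Power factor: PF = P/|S| = 0.09858 (lagging).

(a) P = 0.08248 W  (b) Q = 0.8326 VAR  (c) S = 0.8367 VA  (d) PF = 0.09858 (lagging)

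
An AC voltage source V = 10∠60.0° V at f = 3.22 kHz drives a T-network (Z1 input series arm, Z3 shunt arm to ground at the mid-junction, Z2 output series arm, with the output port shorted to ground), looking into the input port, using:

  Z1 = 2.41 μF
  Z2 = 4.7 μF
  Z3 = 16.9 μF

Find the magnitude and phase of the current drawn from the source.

Step 1 — Angular frequency: ω = 2π·f = 2π·3220 = 2.023e+04 rad/s.
Step 2 — Component impedances:
  Z1: Z = 1/(jωC) = -j/(ω·C) = 0 - j20.51 Ω
  Z2: Z = 1/(jωC) = -j/(ω·C) = 0 - j10.52 Ω
  Z3: Z = 1/(jωC) = -j/(ω·C) = 0 - j2.925 Ω
Step 3 — With the output port shorted to ground, the output series arm Z2 runs from the junction to ground; the shunt arm Z3 also runs from the junction to ground. They appear in parallel: Z3 || Z2 = 0 - j2.288 Ω.
Step 4 — Series with input arm Z1: Z_in = Z1 + (Z3 || Z2) = 0 - j22.8 Ω = 22.8∠-90.0° Ω.
Step 5 — Source phasor: V = 10∠60.0° V = 5 + j8.66 V.
Step 6 — Ohm's law: I = V / Z_total = (5 + j8.66) / (0 - j22.8) = -0.3799 + j0.2193 A.
Step 7 — Convert to polar: |I| = 0.4386 A, ∠I = 150.0°.

I = 0.4386∠150.0° A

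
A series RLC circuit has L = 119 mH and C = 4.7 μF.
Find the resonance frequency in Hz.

Step 1 — Resonance condition Im(Z)=0 gives ω₀ = 1/√(LC).
Step 2 — ω₀ = 1/√(0.119·4.7e-06) = 1337 rad/s.
Step 3 — f₀ = ω₀/(2π) = 212.8 Hz.

f₀ = 212.8 Hz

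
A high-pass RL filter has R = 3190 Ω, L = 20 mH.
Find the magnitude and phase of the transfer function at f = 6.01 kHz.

Step 1 — Angular frequency: ω = 2π·6010 = 3.776e+04 rad/s.
Step 2 — Transfer function: H(jω) = jωL/(R + jωL).
Step 3 — Numerator jωL = j·755.2; denominator R + jωL = 3190 + j755.2.
Step 4 — H = 0.05308 + j0.2242.
Step 5 — Magnitude: |H| = 0.2304 (-12.8 dB); phase: φ = 76.7°.

|H| = 0.2304 (-12.8 dB), φ = 76.7°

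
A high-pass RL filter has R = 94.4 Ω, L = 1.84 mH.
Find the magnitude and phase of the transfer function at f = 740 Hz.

Step 1 — Angular frequency: ω = 2π·740 = 4650 rad/s.
Step 2 — Transfer function: H(jω) = jωL/(R + jωL).
Step 3 — Numerator jωL = j·8.555; denominator R + jωL = 94.4 + j8.555.
Step 4 — H = 0.008146 + j0.08989.
Step 5 — Magnitude: |H| = 0.09026 (-20.9 dB); phase: φ = 84.8°.

|H| = 0.09026 (-20.9 dB), φ = 84.8°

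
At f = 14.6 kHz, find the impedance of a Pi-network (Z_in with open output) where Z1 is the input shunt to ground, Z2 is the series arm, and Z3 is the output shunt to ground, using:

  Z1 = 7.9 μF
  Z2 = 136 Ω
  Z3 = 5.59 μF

Step 1 — Angular frequency: ω = 2π·f = 2π·1.46e+04 = 9.173e+04 rad/s.
Step 2 — Component impedances:
  Z1: Z = 1/(jωC) = -j/(ω·C) = 0 - j1.38 Ω
  Z2: Z = R = 136 Ω
  Z3: Z = 1/(jωC) = -j/(ω·C) = 0 - j1.95 Ω
Step 3 — With open output, the series arm Z2 and the output shunt Z3 appear in series to ground: Z2 + Z3 = 136 - j1.95 Ω.
Step 4 — Parallel with input shunt Z1: Z_in = Z1 || (Z2 + Z3) = 0.01399 - j1.38 Ω = 1.38∠-89.4° Ω.

Z = 0.01399 - j1.38 Ω = 1.38∠-89.4° Ω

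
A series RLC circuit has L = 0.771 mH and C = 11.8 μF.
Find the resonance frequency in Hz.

Step 1 — Resonance condition Im(Z)=0 gives ω₀ = 1/√(LC).
Step 2 — ω₀ = 1/√(0.000771·1.18e-05) = 1.048e+04 rad/s.
Step 3 — f₀ = ω₀/(2π) = 1669 Hz.

f₀ = 1669 Hz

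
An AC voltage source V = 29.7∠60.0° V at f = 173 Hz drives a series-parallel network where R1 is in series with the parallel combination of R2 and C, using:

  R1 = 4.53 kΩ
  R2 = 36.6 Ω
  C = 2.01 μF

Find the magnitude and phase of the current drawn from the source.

Step 1 — Angular frequency: ω = 2π·f = 2π·173 = 1087 rad/s.
Step 2 — Component impedances:
  R1: Z = R = 4530 Ω
  R2: Z = R = 36.6 Ω
  C: Z = 1/(jωC) = -j/(ω·C) = 0 - j457.7 Ω
Step 3 — Parallel branch: R2 || C = 1/(1/R2 + 1/C) = 36.37 - j2.908 Ω.
Step 4 — Series with R1: Z_total = R1 + (R2 || C) = 4566 - j2.908 Ω = 4566∠-0.0° Ω.
Step 5 — Source phasor: V = 29.7∠60.0° V = 14.85 + j25.72 V.
Step 6 — Ohm's law: I = V / Z_total = (14.85 + j25.72) / (4566 - j2.908) = 0.003248 + j0.005635 A.
Step 7 — Convert to polar: |I| = 0.006504 A, ∠I = 60.0°.

I = 0.006504∠60.0° A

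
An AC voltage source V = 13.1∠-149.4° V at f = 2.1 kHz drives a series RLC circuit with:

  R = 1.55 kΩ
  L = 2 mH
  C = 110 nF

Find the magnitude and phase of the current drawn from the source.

Step 1 — Angular frequency: ω = 2π·f = 2π·2100 = 1.319e+04 rad/s.
Step 2 — Component impedances:
  R: Z = R = 1550 Ω
  L: Z = jωL = j·1.319e+04·0.002 = 0 + j26.39 Ω
  C: Z = 1/(jωC) = -j/(ω·C) = 0 - j689 Ω
Step 3 — Series combination: Z_total = R + L + C = 1550 - j662.6 Ω = 1686∠-23.1° Ω.
Step 4 — Source phasor: V = 13.1∠-149.4° V = -11.28 - j6.668 V.
Step 5 — Ohm's law: I = V / Z_total = (-11.28 - j6.668) / (1550 - j662.6) = -0.004596 - j0.006267 A.
Step 6 — Convert to polar: |I| = 0.007771 A, ∠I = -126.3°.

I = 0.007771∠-126.3° A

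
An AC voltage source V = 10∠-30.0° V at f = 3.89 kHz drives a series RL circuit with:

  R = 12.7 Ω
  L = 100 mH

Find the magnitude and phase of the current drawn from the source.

Step 1 — Angular frequency: ω = 2π·f = 2π·3890 = 2.444e+04 rad/s.
Step 2 — Component impedances:
  R: Z = R = 12.7 Ω
  L: Z = jωL = j·2.444e+04·0.1 = 0 + j2444 Ω
Step 3 — Series combination: Z_total = R + L = 12.7 + j2444 Ω = 2444∠89.7° Ω.
Step 4 — Source phasor: V = 10∠-30.0° V = 8.66 - j5 V.
Step 5 — Ohm's law: I = V / Z_total = (8.66 - j5) / (12.7 + j2444) = -0.002027 - j0.003554 A.
Step 6 — Convert to polar: |I| = 0.004091 A, ∠I = -119.7°.

I = 0.004091∠-119.7° A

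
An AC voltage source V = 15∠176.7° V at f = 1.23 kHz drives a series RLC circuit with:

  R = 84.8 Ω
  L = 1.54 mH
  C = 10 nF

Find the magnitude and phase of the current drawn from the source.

Step 1 — Angular frequency: ω = 2π·f = 2π·1230 = 7728 rad/s.
Step 2 — Component impedances:
  R: Z = R = 84.8 Ω
  L: Z = jωL = j·7728·0.00154 = 0 + j11.9 Ω
  C: Z = 1/(jωC) = -j/(ω·C) = 0 - j1.294e+04 Ω
Step 3 — Series combination: Z_total = R + L + C = 84.8 - j1.293e+04 Ω = 1.293e+04∠-89.6° Ω.
Step 4 — Source phasor: V = 15∠176.7° V = -14.98 + j0.8635 V.
Step 5 — Ohm's law: I = V / Z_total = (-14.98 + j0.8635) / (84.8 - j1.293e+04) = -7.439e-05 - j0.001158 A.
Step 6 — Convert to polar: |I| = 0.00116 A, ∠I = -93.7°.

I = 0.00116∠-93.7° A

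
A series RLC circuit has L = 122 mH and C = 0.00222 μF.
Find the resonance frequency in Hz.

Step 1 — Resonance condition Im(Z)=0 gives ω₀ = 1/√(LC).
Step 2 — ω₀ = 1/√(0.122·2.22e-09) = 6.076e+04 rad/s.
Step 3 — f₀ = ω₀/(2π) = 9671 Hz.

f₀ = 9671 Hz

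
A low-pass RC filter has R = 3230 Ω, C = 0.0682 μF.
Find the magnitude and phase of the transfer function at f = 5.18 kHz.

Step 1 — Angular frequency: ω = 2π·5180 = 3.255e+04 rad/s.
Step 2 — Transfer function: H(jω) = 1/(1 + jωRC).
Step 3 — Denominator: 1 + jωRC = 1 + j·3.255e+04·3230·6.82e-08 = 1 + j7.17.
Step 4 — H = 0.01908 - j0.1368.
Step 5 — Magnitude: |H| = 0.1381 (-17.2 dB); phase: φ = -82.1°.

|H| = 0.1381 (-17.2 dB), φ = -82.1°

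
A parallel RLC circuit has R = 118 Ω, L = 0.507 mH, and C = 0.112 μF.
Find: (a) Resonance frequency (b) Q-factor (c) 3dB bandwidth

Step 1 — Resonance: ω₀ = 1/√(LC) = 1/√(0.000507·1.12e-07) = 1.327e+05 rad/s.
Step 2 — f₀ = ω₀/(2π) = 2.112e+04 Hz.
Step 3 — Parallel Q: Q = R/(ω₀L) = 118/(1.327e+05·0.000507) = 1.754.
Step 4 — Bandwidth: Δω = ω₀/Q = 7.567e+04 rad/s; BW = Δω/(2π) = 1.204e+04 Hz.

(a) f₀ = 2.112e+04 Hz  (b) Q = 1.754  (c) BW = 1.204e+04 Hz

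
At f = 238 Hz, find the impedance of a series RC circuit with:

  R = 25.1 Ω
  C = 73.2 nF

Step 1 — Angular frequency: ω = 2π·f = 2π·238 = 1495 rad/s.
Step 2 — Component impedances:
  R: Z = R = 25.1 Ω
  C: Z = 1/(jωC) = -j/(ω·C) = 0 - j9135 Ω
Step 3 — Series combination: Z_total = R + C = 25.1 - j9135 Ω = 9136∠-89.8° Ω.

Z = 25.1 - j9135 Ω = 9136∠-89.8° Ω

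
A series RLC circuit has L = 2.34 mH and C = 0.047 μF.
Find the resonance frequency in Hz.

Step 1 — Resonance condition Im(Z)=0 gives ω₀ = 1/√(LC).
Step 2 — ω₀ = 1/√(0.00234·4.7e-08) = 9.535e+04 rad/s.
Step 3 — f₀ = ω₀/(2π) = 1.518e+04 Hz.

f₀ = 1.518e+04 Hz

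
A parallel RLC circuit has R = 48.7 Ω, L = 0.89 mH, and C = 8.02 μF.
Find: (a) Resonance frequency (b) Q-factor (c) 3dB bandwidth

Step 1 — Resonance: ω₀ = 1/√(LC) = 1/√(0.00089·8.02e-06) = 1.184e+04 rad/s.
Step 2 — f₀ = ω₀/(2π) = 1884 Hz.
Step 3 — Parallel Q: Q = R/(ω₀L) = 48.7/(1.184e+04·0.00089) = 4.623.
Step 4 — Bandwidth: Δω = ω₀/Q = 2560 rad/s; BW = Δω/(2π) = 407.5 Hz.

(a) f₀ = 1884 Hz  (b) Q = 4.623  (c) BW = 407.5 Hz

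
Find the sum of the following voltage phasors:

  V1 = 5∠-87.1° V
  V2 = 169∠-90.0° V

Step 1 — Convert each phasor to rectangular form:
  V1 = 5·(cos(-87.1°) + j·sin(-87.1°)) = 0.253 - j4.994 V
  V2 = 169·(cos(-90.0°) + j·sin(-90.0°)) = 0 - j169 V
Step 2 — Sum components: V_total = 0.253 - j174 V.
Step 3 — Convert to polar: |V_total| = 174 V, ∠V_total = -89.9°.

V_total = 174∠-89.9° V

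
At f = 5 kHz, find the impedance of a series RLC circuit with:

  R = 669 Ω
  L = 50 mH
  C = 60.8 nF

Step 1 — Angular frequency: ω = 2π·f = 2π·5000 = 3.142e+04 rad/s.
Step 2 — Component impedances:
  R: Z = R = 669 Ω
  L: Z = jωL = j·3.142e+04·0.05 = 0 + j1571 Ω
  C: Z = 1/(jωC) = -j/(ω·C) = 0 - j523.5 Ω
Step 3 — Series combination: Z_total = R + L + C = 669 + j1047 Ω = 1243∠57.4° Ω.

Z = 669 + j1047 Ω = 1243∠57.4° Ω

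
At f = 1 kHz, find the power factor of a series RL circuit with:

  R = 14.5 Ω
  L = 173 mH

Step 1 — Angular frequency: ω = 2π·f = 2π·1000 = 6283 rad/s.
Step 2 — Component impedances:
  R: Z = R = 14.5 Ω
  L: Z = jωL = j·6283·0.173 = 0 + j1087 Ω
Step 3 — Series combination: Z_total = R + L = 14.5 + j1087 Ω = 1087∠89.2° Ω.
Step 4 — Power factor: PF = cos(φ) = Re(Z)/|Z| = 14.5/1087 = 0.01334.
Step 5 — Type: Im(Z) = 1087 ⇒ lagging (phase φ = 89.2°).

PF = 0.01334 (lagging, φ = 89.2°)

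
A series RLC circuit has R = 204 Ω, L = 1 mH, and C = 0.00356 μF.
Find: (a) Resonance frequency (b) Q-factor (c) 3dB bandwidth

Step 1 — Resonance condition Im(Z)=0 gives ω₀ = 1/√(LC).
Step 2 — ω₀ = 1/√(0.001·3.56e-09) = 5.3e+05 rad/s.
Step 3 — f₀ = ω₀/(2π) = 8.435e+04 Hz.
Step 4 — Series Q: Q = ω₀L/R = 5.3e+05·0.001/204 = 2.598.
Step 5 — 3dB bandwidth: Δω = ω₀/Q = 2.04e+05 rad/s; BW = Δω/(2π) = 3.247e+04 Hz.

(a) f₀ = 8.435e+04 Hz  (b) Q = 2.598  (c) BW = 3.247e+04 Hz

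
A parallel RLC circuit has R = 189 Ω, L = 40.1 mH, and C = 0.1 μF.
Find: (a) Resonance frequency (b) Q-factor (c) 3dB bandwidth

Step 1 — Resonance: ω₀ = 1/√(LC) = 1/√(0.0401·1e-07) = 1.579e+04 rad/s.
Step 2 — f₀ = ω₀/(2π) = 2513 Hz.
Step 3 — Parallel Q: Q = R/(ω₀L) = 189/(1.579e+04·0.0401) = 0.2985.
Step 4 — Bandwidth: Δω = ω₀/Q = 5.291e+04 rad/s; BW = Δω/(2π) = 8421 Hz.

(a) f₀ = 2513 Hz  (b) Q = 0.2985  (c) BW = 8421 Hz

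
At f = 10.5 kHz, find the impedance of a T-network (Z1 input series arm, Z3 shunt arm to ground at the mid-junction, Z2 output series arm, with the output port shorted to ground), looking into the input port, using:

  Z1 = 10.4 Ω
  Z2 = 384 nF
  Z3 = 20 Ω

Step 1 — Angular frequency: ω = 2π·f = 2π·1.05e+04 = 6.597e+04 rad/s.
Step 2 — Component impedances:
  Z1: Z = R = 10.4 Ω
  Z2: Z = 1/(jωC) = -j/(ω·C) = 0 - j39.47 Ω
  Z3: Z = R = 20 Ω
Step 3 — With the output port shorted to ground, the output series arm Z2 runs from the junction to ground; the shunt arm Z3 also runs from the junction to ground. They appear in parallel: Z3 || Z2 = 15.91 - j8.063 Ω.
Step 4 — Series with input arm Z1: Z_in = Z1 + (Z3 || Z2) = 26.31 - j8.063 Ω = 27.52∠-17.0° Ω.

Z = 26.31 - j8.063 Ω = 27.52∠-17.0° Ω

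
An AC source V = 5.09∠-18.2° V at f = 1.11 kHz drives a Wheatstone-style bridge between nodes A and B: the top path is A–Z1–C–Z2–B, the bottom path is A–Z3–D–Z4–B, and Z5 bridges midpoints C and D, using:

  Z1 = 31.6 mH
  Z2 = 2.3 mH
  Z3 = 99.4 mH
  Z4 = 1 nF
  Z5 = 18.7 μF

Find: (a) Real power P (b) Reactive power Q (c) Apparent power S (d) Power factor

Step 1 — Angular frequency: ω = 2π·f = 2π·1110 = 6974 rad/s.
Step 2 — Component impedances:
  Z1: Z = jωL = j·6974·0.0316 = 0 + j220.4 Ω
  Z2: Z = jωL = j·6974·0.0023 = 0 + j16.04 Ω
  Z3: Z = jωL = j·6974·0.0994 = 0 + j693.2 Ω
  Z4: Z = 1/(jωC) = -j/(ω·C) = 0 - j1.434e+05 Ω
  Z5: Z = 1/(jωC) = -j/(ω·C) = 0 - j7.668 Ω
Step 3 — Bridge requires nodal analysis (the Z5 bridge couples midpoints C and D, so the two paths cannot be reduced to a simple series/parallel combination). Setting node B to ground and injecting 1 A at node A, the 3-node admittance system at A, C, D solves to V_A = Z_AB = 0 + j182.8 Ω = 182.8∠90.0° Ω.
Step 4 — Source phasor: V = 5.09∠-18.2° V = 4.835 - j1.59 V.
Step 5 — Current: I = V / Z = -0.008696 - j0.02645 A = 0.02784∠-108.2° A.
Step 6 — Complex power: S = V·I* = 0 + j0.1417 VA.
Step 7 — Real power: P = Re(S) = 0 W.
Step 8 — Reactive power: Q = Im(S) = 0.1417 VAR.
Step 9 — Apparent power: |S| = 0.1417 VA.
Step 10 — Power factor: PF = P/|S| = 0 (lagging).

(a) P = 0 W  (b) Q = 0.1417 VAR  (c) S = 0.1417 VA  (d) PF = 0 (lagging)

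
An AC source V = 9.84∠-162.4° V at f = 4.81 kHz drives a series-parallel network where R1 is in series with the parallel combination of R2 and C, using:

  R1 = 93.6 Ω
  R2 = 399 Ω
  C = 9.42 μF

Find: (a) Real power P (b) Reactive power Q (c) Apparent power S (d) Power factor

Step 1 — Angular frequency: ω = 2π·f = 2π·4810 = 3.022e+04 rad/s.
Step 2 — Component impedances:
  R1: Z = R = 93.6 Ω
  R2: Z = R = 399 Ω
  C: Z = 1/(jωC) = -j/(ω·C) = 0 - j3.513 Ω
Step 3 — Parallel branch: R2 || C = 1/(1/R2 + 1/C) = 0.03092 - j3.512 Ω.
Step 4 — Series with R1: Z_total = R1 + (R2 || C) = 93.63 - j3.512 Ω = 93.7∠-2.1° Ω.
Step 5 — Source phasor: V = 9.84∠-162.4° V = -9.379 - j2.975 V.
Step 6 — Current: I = V / Z = -0.09884 - j0.03548 A = 0.105∠-160.3° A.
Step 7 — Complex power: S = V·I* = 1.033 - j0.03874 VA.
Step 8 — Real power: P = Re(S) = 1.033 W.
Step 9 — Reactive power: Q = Im(S) = -0.03874 VAR.
Step 10 — Apparent power: |S| = 1.033 VA.
Step 11 — Power factor: PF = P/|S| = 0.9993 (leading).

(a) P = 1.033 W  (b) Q = -0.03874 VAR  (c) S = 1.033 VA  (d) PF = 0.9993 (leading)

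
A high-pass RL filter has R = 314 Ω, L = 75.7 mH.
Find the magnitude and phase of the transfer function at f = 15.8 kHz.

Step 1 — Angular frequency: ω = 2π·1.58e+04 = 9.927e+04 rad/s.
Step 2 — Transfer function: H(jω) = jωL/(R + jωL).
Step 3 — Numerator jωL = j·7515; denominator R + jωL = 314 + j7515.
Step 4 — H = 0.9983 + j0.04171.
Step 5 — Magnitude: |H| = 0.9991 (-0.0 dB); phase: φ = 2.4°.

|H| = 0.9991 (-0.0 dB), φ = 2.4°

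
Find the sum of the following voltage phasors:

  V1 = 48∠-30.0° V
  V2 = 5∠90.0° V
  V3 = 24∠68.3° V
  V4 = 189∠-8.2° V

Step 1 — Convert each phasor to rectangular form:
  V1 = 48·(cos(-30.0°) + j·sin(-30.0°)) = 41.57 - j24 V
  V2 = 5·(cos(90.0°) + j·sin(90.0°)) = 0 + j5 V
  V3 = 24·(cos(68.3°) + j·sin(68.3°)) = 8.874 + j22.3 V
  V4 = 189·(cos(-8.2°) + j·sin(-8.2°)) = 187.1 - j26.96 V
Step 2 — Sum components: V_total = 237.5 - j23.66 V.
Step 3 — Convert to polar: |V_total| = 238.7 V, ∠V_total = -5.7°.

V_total = 238.7∠-5.7° V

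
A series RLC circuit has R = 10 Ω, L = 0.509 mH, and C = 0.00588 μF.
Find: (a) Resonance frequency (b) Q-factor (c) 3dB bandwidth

Step 1 — Resonance: ω₀ = 1/√(LC) = 1/√(0.000509·5.88e-09) = 5.78e+05 rad/s.
Step 2 — f₀ = ω₀/(2π) = 9.2e+04 Hz.
Step 3 — Series Q: Q = ω₀L/R = 5.78e+05·0.000509/10 = 29.42.
Step 4 — Bandwidth: Δω = ω₀/Q = 1.965e+04 rad/s; BW = Δω/(2π) = 3127 Hz.

(a) f₀ = 9.2e+04 Hz  (b) Q = 29.42  (c) BW = 3127 Hz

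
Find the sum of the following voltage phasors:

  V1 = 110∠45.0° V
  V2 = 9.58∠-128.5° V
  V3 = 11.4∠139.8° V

Step 1 — Convert each phasor to rectangular form:
  V1 = 110·(cos(45.0°) + j·sin(45.0°)) = 77.78 + j77.78 V
  V2 = 9.58·(cos(-128.5°) + j·sin(-128.5°)) = -5.964 - j7.497 V
  V3 = 11.4·(cos(139.8°) + j·sin(139.8°)) = -8.707 + j7.358 V
Step 2 — Sum components: V_total = 63.11 + j77.64 V.
Step 3 — Convert to polar: |V_total| = 100.1 V, ∠V_total = 50.9°.

V_total = 100.1∠50.9° V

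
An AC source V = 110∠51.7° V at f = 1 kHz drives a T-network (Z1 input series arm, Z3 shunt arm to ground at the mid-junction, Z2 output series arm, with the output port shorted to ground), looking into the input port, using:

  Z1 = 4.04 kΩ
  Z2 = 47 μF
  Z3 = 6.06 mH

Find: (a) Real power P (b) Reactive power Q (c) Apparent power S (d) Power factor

Step 1 — Angular frequency: ω = 2π·f = 2π·1000 = 6283 rad/s.
Step 2 — Component impedances:
  Z1: Z = R = 4040 Ω
  Z2: Z = 1/(jωC) = -j/(ω·C) = 0 - j3.386 Ω
  Z3: Z = jωL = j·6283·0.00606 = 0 + j38.08 Ω
Step 3 — With the output port shorted to ground, the output series arm Z2 runs from the junction to ground; the shunt arm Z3 also runs from the junction to ground. They appear in parallel: Z3 || Z2 = 0 - j3.717 Ω.
Step 4 — Series with input arm Z1: Z_in = Z1 + (Z3 || Z2) = 4040 - j3.717 Ω = 4040∠-0.1° Ω.
Step 5 — Source phasor: V = 110∠51.7° V = 68.18 + j86.33 V.
Step 6 — Current: I = V / Z = 0.01686 + j0.02138 A = 0.02723∠51.8° A.
Step 7 — Complex power: S = V·I* = 2.995 - j0.002755 VA.
Step 8 — Real power: P = Re(S) = 2.995 W.
Step 9 — Reactive power: Q = Im(S) = -0.002755 VAR.
Step 10 — Apparent power: |S| = 2.995 VA.
Step 11 — Power factor: PF = P/|S| = 1 (leading).

(a) P = 2.995 W  (b) Q = -0.002755 VAR  (c) S = 2.995 VA  (d) PF = 1 (leading)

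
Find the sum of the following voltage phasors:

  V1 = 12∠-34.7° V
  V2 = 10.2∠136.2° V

Step 1 — Convert each phasor to rectangular form:
  V1 = 12·(cos(-34.7°) + j·sin(-34.7°)) = 9.866 - j6.831 V
  V2 = 10.2·(cos(136.2°) + j·sin(136.2°)) = -7.362 + j7.06 V
Step 2 — Sum components: V_total = 2.504 + j0.2285 V.
Step 3 — Convert to polar: |V_total| = 2.514 V, ∠V_total = 5.2°.

V_total = 2.514∠5.2° V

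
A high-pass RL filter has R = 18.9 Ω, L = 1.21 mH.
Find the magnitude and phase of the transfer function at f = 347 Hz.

Step 1 — Angular frequency: ω = 2π·347 = 2180 rad/s.
Step 2 — Transfer function: H(jω) = jωL/(R + jωL).
Step 3 — Numerator jωL = j·2.638; denominator R + jωL = 18.9 + j2.638.
Step 4 — H = 0.01911 + j0.1369.
Step 5 — Magnitude: |H| = 0.1382 (-17.2 dB); phase: φ = 82.1°.

|H| = 0.1382 (-17.2 dB), φ = 82.1°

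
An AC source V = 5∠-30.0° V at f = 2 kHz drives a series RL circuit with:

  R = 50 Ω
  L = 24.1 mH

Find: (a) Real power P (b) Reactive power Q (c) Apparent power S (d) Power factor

Step 1 — Angular frequency: ω = 2π·f = 2π·2000 = 1.257e+04 rad/s.
Step 2 — Component impedances:
  R: Z = R = 50 Ω
  L: Z = jωL = j·1.257e+04·0.0241 = 0 + j302.8 Ω
Step 3 — Series combination: Z_total = R + L = 50 + j302.8 Ω = 306.9∠80.6° Ω.
Step 4 — Source phasor: V = 5∠-30.0° V = 4.33 - j2.5 V.
Step 5 — Current: I = V / Z = -0.005738 - j0.01525 A = 0.01629∠-110.6° A.
Step 6 — Complex power: S = V·I* = 0.01327 + j0.08036 VA.
Step 7 — Real power: P = Re(S) = 0.01327 W.
Step 8 — Reactive power: Q = Im(S) = 0.08036 VAR.
Step 9 — Apparent power: |S| = 0.08145 VA.
Step 10 — Power factor: PF = P/|S| = 0.1629 (lagging).

(a) P = 0.01327 W  (b) Q = 0.08036 VAR  (c) S = 0.08145 VA  (d) PF = 0.1629 (lagging)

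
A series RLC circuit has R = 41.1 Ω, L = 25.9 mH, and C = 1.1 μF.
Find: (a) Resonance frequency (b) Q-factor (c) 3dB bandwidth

Step 1 — Resonance: ω₀ = 1/√(LC) = 1/√(0.0259·1.1e-06) = 5925 rad/s.
Step 2 — f₀ = ω₀/(2π) = 942.9 Hz.
Step 3 — Series Q: Q = ω₀L/R = 5925·0.0259/41.1 = 3.733.
Step 4 — Bandwidth: Δω = ω₀/Q = 1587 rad/s; BW = Δω/(2π) = 252.6 Hz.

(a) f₀ = 942.9 Hz  (b) Q = 3.733  (c) BW = 252.6 Hz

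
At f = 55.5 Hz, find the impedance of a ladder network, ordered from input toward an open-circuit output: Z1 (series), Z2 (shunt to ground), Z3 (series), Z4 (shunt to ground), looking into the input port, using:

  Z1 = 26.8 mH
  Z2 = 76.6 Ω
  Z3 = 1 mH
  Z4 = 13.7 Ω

Step 1 — Angular frequency: ω = 2π·f = 2π·55.5 = 348.7 rad/s.
Step 2 — Component impedances:
  Z1: Z = jωL = j·348.7·0.0268 = 0 + j9.346 Ω
  Z2: Z = R = 76.6 Ω
  Z3: Z = jωL = j·348.7·0.001 = 0 + j0.3487 Ω
  Z4: Z = R = 13.7 Ω
Step 3 — Ladder network (open output): work backward from the far end, alternating series and parallel combinations. Z_in = 11.62 + j9.597 Ω = 15.07∠39.5° Ω.

Z = 11.62 + j9.597 Ω = 15.07∠39.5° Ω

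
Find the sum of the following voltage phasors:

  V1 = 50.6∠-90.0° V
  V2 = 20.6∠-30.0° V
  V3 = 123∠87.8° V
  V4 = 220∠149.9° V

Step 1 — Convert each phasor to rectangular form:
  V1 = 50.6·(cos(-90.0°) + j·sin(-90.0°)) = 0 - j50.6 V
  V2 = 20.6·(cos(-30.0°) + j·sin(-30.0°)) = 17.84 - j10.3 V
  V3 = 123·(cos(87.8°) + j·sin(87.8°)) = 4.722 + j122.9 V
  V4 = 220·(cos(149.9°) + j·sin(149.9°)) = -190.3 + j110.3 V
Step 2 — Sum components: V_total = -167.8 + j172.3 V.
Step 3 — Convert to polar: |V_total| = 240.5 V, ∠V_total = 134.2°.

V_total = 240.5∠134.2° V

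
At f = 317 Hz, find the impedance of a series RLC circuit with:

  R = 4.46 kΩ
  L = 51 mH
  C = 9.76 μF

Step 1 — Angular frequency: ω = 2π·f = 2π·317 = 1992 rad/s.
Step 2 — Component impedances:
  R: Z = R = 4460 Ω
  L: Z = jωL = j·1992·0.051 = 0 + j101.6 Ω
  C: Z = 1/(jωC) = -j/(ω·C) = 0 - j51.44 Ω
Step 3 — Series combination: Z_total = R + L + C = 4460 + j50.14 Ω = 4460∠0.6° Ω.

Z = 4460 + j50.14 Ω = 4460∠0.6° Ω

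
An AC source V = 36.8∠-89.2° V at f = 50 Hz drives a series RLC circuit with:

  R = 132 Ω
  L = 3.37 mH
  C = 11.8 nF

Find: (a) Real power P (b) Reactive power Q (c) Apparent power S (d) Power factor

Step 1 — Angular frequency: ω = 2π·f = 2π·50 = 314.2 rad/s.
Step 2 — Component impedances:
  R: Z = R = 132 Ω
  L: Z = jωL = j·314.2·0.00337 = 0 + j1.059 Ω
  C: Z = 1/(jωC) = -j/(ω·C) = 0 - j2.698e+05 Ω
Step 3 — Series combination: Z_total = R + L + C = 132 - j2.698e+05 Ω = 2.698e+05∠-90.0° Ω.
Step 4 — Source phasor: V = 36.8∠-89.2° V = 0.5138 - j36.8 V.
Step 5 — Current: I = V / Z = 0.0001364 + j1.838e-06 A = 0.0001364∠0.8° A.
Step 6 — Complex power: S = V·I* = 2.457e-06 - j0.00502 VA.
Step 7 — Real power: P = Re(S) = 2.457e-06 W.
Step 8 — Reactive power: Q = Im(S) = -0.00502 VAR.
Step 9 — Apparent power: |S| = 0.00502 VA.
Step 10 — Power factor: PF = P/|S| = 0.0004893 (leading).

(a) P = 2.457e-06 W  (b) Q = -0.00502 VAR  (c) S = 0.00502 VA  (d) PF = 0.0004893 (leading)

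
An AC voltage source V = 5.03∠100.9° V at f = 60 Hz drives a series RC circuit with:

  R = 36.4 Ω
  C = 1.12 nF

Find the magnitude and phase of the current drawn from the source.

Step 1 — Angular frequency: ω = 2π·f = 2π·60 = 377 rad/s.
Step 2 — Component impedances:
  R: Z = R = 36.4 Ω
  C: Z = 1/(jωC) = -j/(ω·C) = 0 - j2.368e+06 Ω
Step 3 — Series combination: Z_total = R + C = 36.4 - j2.368e+06 Ω = 2.368e+06∠-90.0° Ω.
Step 4 — Source phasor: V = 5.03∠100.9° V = -0.9512 + j4.939 V.
Step 5 — Ohm's law: I = V / Z_total = (-0.9512 + j4.939) / (36.4 - j2.368e+06) = -2.086e-06 - j4.016e-07 A.
Step 6 — Convert to polar: |I| = 2.124e-06 A, ∠I = -169.1°.

I = 2.124e-06∠-169.1° A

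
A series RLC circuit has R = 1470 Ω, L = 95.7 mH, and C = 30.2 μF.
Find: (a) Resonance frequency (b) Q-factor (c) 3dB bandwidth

Step 1 — Resonance condition Im(Z)=0 gives ω₀ = 1/√(LC).
Step 2 — ω₀ = 1/√(0.0957·3.02e-05) = 588.2 rad/s.
Step 3 — f₀ = ω₀/(2π) = 93.62 Hz.
Step 4 — Series Q: Q = ω₀L/R = 588.2·0.0957/1470 = 0.03829.
Step 5 — 3dB bandwidth: Δω = ω₀/Q = 1.536e+04 rad/s; BW = Δω/(2π) = 2445 Hz.

(a) f₀ = 93.62 Hz  (b) Q = 0.03829  (c) BW = 2445 Hz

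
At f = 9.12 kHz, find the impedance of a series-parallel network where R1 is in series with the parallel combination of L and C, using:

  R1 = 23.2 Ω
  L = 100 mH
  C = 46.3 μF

Step 1 — Angular frequency: ω = 2π·f = 2π·9120 = 5.73e+04 rad/s.
Step 2 — Component impedances:
  R1: Z = R = 23.2 Ω
  L: Z = jωL = j·5.73e+04·0.1 = 0 + j5730 Ω
  C: Z = 1/(jωC) = -j/(ω·C) = 0 - j0.3769 Ω
Step 3 — Parallel branch: L || C = 1/(1/L + 1/C) = 0 - j0.3769 Ω.
Step 4 — Series with R1: Z_total = R1 + (L || C) = 23.2 - j0.3769 Ω = 23.2∠-0.9° Ω.

Z = 23.2 - j0.3769 Ω = 23.2∠-0.9° Ω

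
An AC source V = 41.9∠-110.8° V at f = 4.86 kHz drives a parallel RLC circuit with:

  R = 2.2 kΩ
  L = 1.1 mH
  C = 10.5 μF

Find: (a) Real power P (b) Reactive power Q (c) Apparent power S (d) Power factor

Step 1 — Angular frequency: ω = 2π·f = 2π·4860 = 3.054e+04 rad/s.
Step 2 — Component impedances:
  R: Z = R = 2200 Ω
  L: Z = jωL = j·3.054e+04·0.0011 = 0 + j33.59 Ω
  C: Z = 1/(jωC) = -j/(ω·C) = 0 - j3.119 Ω
Step 3 — Parallel combination: 1/Z_total = 1/R + 1/L + 1/C; Z_total = 0.005373 - j3.438 Ω = 3.438∠-89.9° Ω.
Step 4 — Source phasor: V = 41.9∠-110.8° V = -14.88 - j39.17 V.
Step 5 — Current: I = V / Z = 11.39 - j4.346 A = 12.19∠-20.9° A.
Step 6 — Complex power: S = V·I* = 0.798 - j510.6 VA.
Step 7 — Real power: P = Re(S) = 0.798 W.
Step 8 — Reactive power: Q = Im(S) = -510.6 VAR.
Step 9 — Apparent power: |S| = 510.6 VA.
Step 10 — Power factor: PF = P/|S| = 0.001563 (leading).

(a) P = 0.798 W  (b) Q = -510.6 VAR  (c) S = 510.6 VA  (d) PF = 0.001563 (leading)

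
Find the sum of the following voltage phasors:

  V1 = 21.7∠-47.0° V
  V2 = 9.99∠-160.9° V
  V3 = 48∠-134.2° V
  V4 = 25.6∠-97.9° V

Step 1 — Convert each phasor to rectangular form:
  V1 = 21.7·(cos(-47.0°) + j·sin(-47.0°)) = 14.8 - j15.87 V
  V2 = 9.99·(cos(-160.9°) + j·sin(-160.9°)) = -9.44 - j3.269 V
  V3 = 48·(cos(-134.2°) + j·sin(-134.2°)) = -33.46 - j34.41 V
  V4 = 25.6·(cos(-97.9°) + j·sin(-97.9°)) = -3.519 - j25.36 V
Step 2 — Sum components: V_total = -31.62 - j78.91 V.
Step 3 — Convert to polar: |V_total| = 85.01 V, ∠V_total = -111.8°.

V_total = 85.01∠-111.8° V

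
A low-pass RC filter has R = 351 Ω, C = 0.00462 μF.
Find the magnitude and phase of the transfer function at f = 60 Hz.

Step 1 — Angular frequency: ω = 2π·60 = 377 rad/s.
Step 2 — Transfer function: H(jω) = 1/(1 + jωRC).
Step 3 — Denominator: 1 + jωRC = 1 + j·377·351·4.62e-09 = 1 + j0.0006113.
Step 4 — H = 1 - j0.0006113.
Step 5 — Magnitude: |H| = 1 (-0.0 dB); phase: φ = -0.0°.

|H| = 1 (-0.0 dB), φ = -0.0°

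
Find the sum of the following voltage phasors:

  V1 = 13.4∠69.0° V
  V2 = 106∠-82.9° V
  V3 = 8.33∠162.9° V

Step 1 — Convert each phasor to rectangular form:
  V1 = 13.4·(cos(69.0°) + j·sin(69.0°)) = 4.802 + j12.51 V
  V2 = 106·(cos(-82.9°) + j·sin(-82.9°)) = 13.1 - j105.2 V
  V3 = 8.33·(cos(162.9°) + j·sin(162.9°)) = -7.962 + j2.449 V
Step 2 — Sum components: V_total = 9.942 - j90.23 V.
Step 3 — Convert to polar: |V_total| = 90.77 V, ∠V_total = -83.7°.

V_total = 90.77∠-83.7° V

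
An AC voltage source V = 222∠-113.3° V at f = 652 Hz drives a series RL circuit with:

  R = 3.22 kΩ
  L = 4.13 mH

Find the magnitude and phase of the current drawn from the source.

Step 1 — Angular frequency: ω = 2π·f = 2π·652 = 4097 rad/s.
Step 2 — Component impedances:
  R: Z = R = 3220 Ω
  L: Z = jωL = j·4097·0.00413 = 0 + j16.92 Ω
Step 3 — Series combination: Z_total = R + L = 3220 + j16.92 Ω = 3220∠0.3° Ω.
Step 4 — Source phasor: V = 222∠-113.3° V = -87.81 - j203.9 V.
Step 5 — Ohm's law: I = V / Z_total = (-87.81 - j203.9) / (3220 + j16.92) = -0.0276 - j0.06318 A.
Step 6 — Convert to polar: |I| = 0.06894 A, ∠I = -113.6°.

I = 0.06894∠-113.6° A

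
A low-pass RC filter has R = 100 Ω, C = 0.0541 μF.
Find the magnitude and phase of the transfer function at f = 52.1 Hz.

Step 1 — Angular frequency: ω = 2π·52.1 = 327.4 rad/s.
Step 2 — Transfer function: H(jω) = 1/(1 + jωRC).
Step 3 — Denominator: 1 + jωRC = 1 + j·327.4·100·5.41e-08 = 1 + j0.001771.
Step 4 — H = 1 - j0.001771.
Step 5 — Magnitude: |H| = 1 (-0.0 dB); phase: φ = -0.1°.

|H| = 1 (-0.0 dB), φ = -0.1°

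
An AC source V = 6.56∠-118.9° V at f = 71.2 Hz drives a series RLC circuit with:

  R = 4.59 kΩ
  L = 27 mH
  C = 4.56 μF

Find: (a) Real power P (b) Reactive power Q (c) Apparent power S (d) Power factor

Step 1 — Angular frequency: ω = 2π·f = 2π·71.2 = 447.4 rad/s.
Step 2 — Component impedances:
  R: Z = R = 4590 Ω
  L: Z = jωL = j·447.4·0.027 = 0 + j12.08 Ω
  C: Z = 1/(jωC) = -j/(ω·C) = 0 - j490.2 Ω
Step 3 — Series combination: Z_total = R + L + C = 4590 - j478.1 Ω = 4615∠-5.9° Ω.
Step 4 — Source phasor: V = 6.56∠-118.9° V = -3.17 - j5.743 V.
Step 5 — Current: I = V / Z = -0.0005544 - j0.001309 A = 0.001422∠-113.0° A.
Step 6 — Complex power: S = V·I* = 0.009275 - j0.0009661 VA.
Step 7 — Real power: P = Re(S) = 0.009275 W.
Step 8 — Reactive power: Q = Im(S) = -0.0009661 VAR.
Step 9 — Apparent power: |S| = 0.009325 VA.
Step 10 — Power factor: PF = P/|S| = 0.9946 (leading).

(a) P = 0.009275 W  (b) Q = -0.0009661 VAR  (c) S = 0.009325 VA  (d) PF = 0.9946 (leading)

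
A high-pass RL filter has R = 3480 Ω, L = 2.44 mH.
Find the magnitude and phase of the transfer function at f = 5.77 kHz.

Step 1 — Angular frequency: ω = 2π·5770 = 3.625e+04 rad/s.
Step 2 — Transfer function: H(jω) = jωL/(R + jωL).
Step 3 — Numerator jωL = j·88.46; denominator R + jωL = 3480 + j88.46.
Step 4 — H = 0.0006457 + j0.0254.
Step 5 — Magnitude: |H| = 0.02541 (-31.9 dB); phase: φ = 88.5°.

|H| = 0.02541 (-31.9 dB), φ = 88.5°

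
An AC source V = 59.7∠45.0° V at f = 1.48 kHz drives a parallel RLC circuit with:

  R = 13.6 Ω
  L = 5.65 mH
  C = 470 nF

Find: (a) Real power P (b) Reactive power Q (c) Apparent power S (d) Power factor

Step 1 — Angular frequency: ω = 2π·f = 2π·1480 = 9299 rad/s.
Step 2 — Component impedances:
  R: Z = R = 13.6 Ω
  L: Z = jωL = j·9299·0.00565 = 0 + j52.54 Ω
  C: Z = 1/(jωC) = -j/(ω·C) = 0 - j228.8 Ω
Step 3 — Parallel combination: 1/Z_total = 1/R + 1/L + 1/C; Z_total = 13.08 + j2.608 Ω = 13.34∠11.3° Ω.
Step 4 — Source phasor: V = 59.7∠45.0° V = 42.21 + j42.21 V.
Step 5 — Current: I = V / Z = 3.723 + j2.485 A = 4.476∠33.7° A.
Step 6 — Complex power: S = V·I* = 262.1 + j52.26 VA.
Step 7 — Real power: P = Re(S) = 262.1 W.
Step 8 — Reactive power: Q = Im(S) = 52.26 VAR.
Step 9 — Apparent power: |S| = 267.2 VA.
Step 10 — Power factor: PF = P/|S| = 0.9807 (lagging).

(a) P = 262.1 W  (b) Q = 52.26 VAR  (c) S = 267.2 VA  (d) PF = 0.9807 (lagging)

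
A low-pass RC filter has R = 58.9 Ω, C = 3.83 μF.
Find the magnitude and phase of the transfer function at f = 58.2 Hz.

Step 1 — Angular frequency: ω = 2π·58.2 = 365.7 rad/s.
Step 2 — Transfer function: H(jω) = 1/(1 + jωRC).
Step 3 — Denominator: 1 + jωRC = 1 + j·365.7·58.9·3.83e-06 = 1 + j0.08249.
Step 4 — H = 0.9932 - j0.08194.
Step 5 — Magnitude: |H| = 0.9966 (-0.0 dB); phase: φ = -4.7°.

|H| = 0.9966 (-0.0 dB), φ = -4.7°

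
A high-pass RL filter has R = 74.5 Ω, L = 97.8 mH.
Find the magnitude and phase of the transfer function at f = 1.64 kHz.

Step 1 — Angular frequency: ω = 2π·1640 = 1.03e+04 rad/s.
Step 2 — Transfer function: H(jω) = jωL/(R + jωL).
Step 3 — Numerator jωL = j·1008; denominator R + jωL = 74.5 + j1008.
Step 4 — H = 0.9946 + j0.07352.
Step 5 — Magnitude: |H| = 0.9973 (-0.0 dB); phase: φ = 4.2°.

|H| = 0.9973 (-0.0 dB), φ = 4.2°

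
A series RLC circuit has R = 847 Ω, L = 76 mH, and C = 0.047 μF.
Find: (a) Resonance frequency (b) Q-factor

Step 1 — Resonance condition Im(Z)=0 gives ω₀ = 1/√(LC).
Step 2 — ω₀ = 1/√(0.076·4.7e-08) = 1.673e+04 rad/s.
Step 3 — f₀ = ω₀/(2π) = 2663 Hz.
Step 4 — Series Q: Q = ω₀L/R = 1.673e+04·0.076/847 = 1.501.

(a) f₀ = 2663 Hz  (b) Q = 1.501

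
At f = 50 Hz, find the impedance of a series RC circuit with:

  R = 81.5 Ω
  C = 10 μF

Step 1 — Angular frequency: ω = 2π·f = 2π·50 = 314.2 rad/s.
Step 2 — Component impedances:
  R: Z = R = 81.5 Ω
  C: Z = 1/(jωC) = -j/(ω·C) = 0 - j318.3 Ω
Step 3 — Series combination: Z_total = R + C = 81.5 - j318.3 Ω = 328.6∠-75.6° Ω.

Z = 81.5 - j318.3 Ω = 328.6∠-75.6° Ω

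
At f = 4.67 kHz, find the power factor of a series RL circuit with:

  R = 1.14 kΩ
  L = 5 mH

Step 1 — Angular frequency: ω = 2π·f = 2π·4670 = 2.934e+04 rad/s.
Step 2 — Component impedances:
  R: Z = R = 1140 Ω
  L: Z = jωL = j·2.934e+04·0.005 = 0 + j146.7 Ω
Step 3 — Series combination: Z_total = R + L = 1140 + j146.7 Ω = 1149∠7.3° Ω.
Step 4 — Power factor: PF = cos(φ) = Re(Z)/|Z| = 1140/1149.4 = 0.9918.
Step 5 — Type: Im(Z) = 146.7 ⇒ lagging (phase φ = 7.3°).

PF = 0.9918 (lagging, φ = 7.3°)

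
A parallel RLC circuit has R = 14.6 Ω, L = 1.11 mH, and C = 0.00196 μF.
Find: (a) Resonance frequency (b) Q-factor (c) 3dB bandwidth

Step 1 — Resonance: ω₀ = 1/√(LC) = 1/√(0.00111·1.96e-09) = 6.78e+05 rad/s.
Step 2 — f₀ = ω₀/(2π) = 1.079e+05 Hz.
Step 3 — Parallel Q: Q = R/(ω₀L) = 14.6/(6.78e+05·0.00111) = 0.0194.
Step 4 — Bandwidth: Δω = ω₀/Q = 3.495e+07 rad/s; BW = Δω/(2π) = 5.562e+06 Hz.

(a) f₀ = 1.079e+05 Hz  (b) Q = 0.0194  (c) BW = 5.562e+06 Hz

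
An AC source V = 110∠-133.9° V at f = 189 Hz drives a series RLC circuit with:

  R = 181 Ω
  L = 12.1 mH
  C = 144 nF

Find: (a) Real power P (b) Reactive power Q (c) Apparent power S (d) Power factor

Step 1 — Angular frequency: ω = 2π·f = 2π·189 = 1188 rad/s.
Step 2 — Component impedances:
  R: Z = R = 181 Ω
  L: Z = jωL = j·1188·0.0121 = 0 + j14.37 Ω
  C: Z = 1/(jωC) = -j/(ω·C) = 0 - j5848 Ω
Step 3 — Series combination: Z_total = R + L + C = 181 - j5833 Ω = 5836∠-88.2° Ω.
Step 4 — Source phasor: V = 110∠-133.9° V = -76.27 - j79.26 V.
Step 5 — Current: I = V / Z = 0.01317 - j0.01348 A = 0.01885∠-45.7° A.
Step 6 — Complex power: S = V·I* = 0.0643 - j2.072 VA.
Step 7 — Real power: P = Re(S) = 0.0643 W.
Step 8 — Reactive power: Q = Im(S) = -2.072 VAR.
Step 9 — Apparent power: |S| = 2.073 VA.
Step 10 — Power factor: PF = P/|S| = 0.03101 (leading).

(a) P = 0.0643 W  (b) Q = -2.072 VAR  (c) S = 2.073 VA  (d) PF = 0.03101 (leading)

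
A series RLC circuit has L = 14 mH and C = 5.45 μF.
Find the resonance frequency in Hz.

Step 1 — Resonance condition Im(Z)=0 gives ω₀ = 1/√(LC).
Step 2 — ω₀ = 1/√(0.014·5.45e-06) = 3620 rad/s.
Step 3 — f₀ = ω₀/(2π) = 576.2 Hz.

f₀ = 576.2 Hz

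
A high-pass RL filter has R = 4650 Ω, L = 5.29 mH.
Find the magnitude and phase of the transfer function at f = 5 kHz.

Step 1 — Angular frequency: ω = 2π·5000 = 3.142e+04 rad/s.
Step 2 — Transfer function: H(jω) = jωL/(R + jωL).
Step 3 — Numerator jωL = j·166.2; denominator R + jωL = 4650 + j166.2.
Step 4 — H = 0.001276 + j0.03569.
Step 5 — Magnitude: |H| = 0.03572 (-28.9 dB); phase: φ = 88.0°.

|H| = 0.03572 (-28.9 dB), φ = 88.0°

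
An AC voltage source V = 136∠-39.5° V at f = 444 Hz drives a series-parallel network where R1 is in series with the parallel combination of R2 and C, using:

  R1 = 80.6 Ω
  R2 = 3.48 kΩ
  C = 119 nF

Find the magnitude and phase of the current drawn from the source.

Step 1 — Angular frequency: ω = 2π·f = 2π·444 = 2790 rad/s.
Step 2 — Component impedances:
  R1: Z = R = 80.6 Ω
  R2: Z = R = 3480 Ω
  C: Z = 1/(jωC) = -j/(ω·C) = 0 - j3012 Ω
Step 3 — Parallel branch: R2 || C = 1/(1/R2 + 1/C) = 1491 - j1722 Ω.
Step 4 — Series with R1: Z_total = R1 + (R2 || C) = 1571 - j1722 Ω = 2331∠-47.6° Ω.
Step 5 — Source phasor: V = 136∠-39.5° V = 104.9 - j86.51 V.
Step 6 — Ohm's law: I = V / Z_total = (104.9 - j86.51) / (1571 - j1722) = 0.05776 + j0.008244 A.
Step 7 — Convert to polar: |I| = 0.05834 A, ∠I = 8.1°.

I = 0.05834∠8.1° A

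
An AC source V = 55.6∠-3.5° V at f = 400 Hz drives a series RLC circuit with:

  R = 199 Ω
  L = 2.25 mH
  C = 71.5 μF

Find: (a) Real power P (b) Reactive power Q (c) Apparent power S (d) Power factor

Step 1 — Angular frequency: ω = 2π·f = 2π·400 = 2513 rad/s.
Step 2 — Component impedances:
  R: Z = R = 199 Ω
  L: Z = jωL = j·2513·0.00225 = 0 + j5.655 Ω
  C: Z = 1/(jωC) = -j/(ω·C) = 0 - j5.565 Ω
Step 3 — Series combination: Z_total = R + L + C = 199 + j0.09001 Ω = 199∠0.0° Ω.
Step 4 — Source phasor: V = 55.6∠-3.5° V = 55.5 - j3.394 V.
Step 5 — Current: I = V / Z = 0.2789 - j0.01718 A = 0.2794∠-3.5° A.
Step 6 — Complex power: S = V·I* = 15.53 + j0.007026 VA.
Step 7 — Real power: P = Re(S) = 15.53 W.
Step 8 — Reactive power: Q = Im(S) = 0.007026 VAR.
Step 9 — Apparent power: |S| = 15.53 VA.
Step 10 — Power factor: PF = P/|S| = 1 (lagging).

(a) P = 15.53 W  (b) Q = 0.007026 VAR  (c) S = 15.53 VA  (d) PF = 1 (lagging)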